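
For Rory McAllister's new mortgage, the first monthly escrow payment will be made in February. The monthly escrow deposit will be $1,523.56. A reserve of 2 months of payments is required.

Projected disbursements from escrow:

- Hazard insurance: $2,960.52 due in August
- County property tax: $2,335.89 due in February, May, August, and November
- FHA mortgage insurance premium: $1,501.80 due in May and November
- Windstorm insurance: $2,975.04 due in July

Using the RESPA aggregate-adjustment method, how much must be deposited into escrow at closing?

$6,827.23

Cushion = 2 × $1,523.56 = $3,047.12
Trial balance (start $0, +$1,523.56 each month, − disbursements):
  Feb: +$1,523.56 − $2,335.89 → -$812.33
  Mar: +$1,523.56 → $711.23
  Apr: +$1,523.56 → $2,234.79
  May: +$1,523.56 − $3,837.69 → -$79.34
  Jun: +$1,523.56 → $1,444.22
  Jul: +$1,523.56 − $2,975.04 → -$7.26
  Aug: +$1,523.56 − $5,296.41 → -$3,780.11
  Sep: +$1,523.56 → -$2,256.55
  Oct: +$1,523.56 → -$732.99
  Nov: +$1,523.56 − $3,837.69 → -$3,047.12
  Dec: +$1,523.56 → -$1,523.56
  Jan: +$1,523.56 → $0.00
Lowest trial balance = -$3,780.11 (Aug)
Initial deposit = cushion − low point = $3,047.12 − (-$3,780.11) = $6,827.23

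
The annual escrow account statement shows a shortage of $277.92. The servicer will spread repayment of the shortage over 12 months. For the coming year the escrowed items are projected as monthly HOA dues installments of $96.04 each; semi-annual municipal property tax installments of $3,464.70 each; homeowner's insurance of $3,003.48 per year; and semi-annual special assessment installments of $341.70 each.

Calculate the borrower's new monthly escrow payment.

HOA dues — $96.04 × 12 = $1,152.48 annually
Municipal property tax — $3,464.70 × 2 = $6,929.40 annually
Homeowner's insurance — $3,003.48 annually
Special assessment — $341.70 × 2 = $683.40 annually
Yearly total = $11,768.76
Monthly = $11,768.76 / 12 = $980.73
Shortage per month = $277.92 ÷ 12 = $23.16
New monthly escrow = $980.73 + $23.16 = $1,003.89

$1,003.89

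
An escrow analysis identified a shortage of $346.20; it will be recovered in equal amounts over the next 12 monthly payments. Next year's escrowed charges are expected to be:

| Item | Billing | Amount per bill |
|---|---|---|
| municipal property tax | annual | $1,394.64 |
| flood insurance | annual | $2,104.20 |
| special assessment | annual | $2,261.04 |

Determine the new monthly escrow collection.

Municipal property tax = $1,394.64
Flood insurance = $2,104.20
Special assessment = $2,261.04
Yearly total = $1,394.64 + $2,104.20 + $2,261.04 = $5,759.88
Base monthly escrow = $5,759.88 / 12 = $479.99
Monthly shortage recovery: $346.20 / 12 = $28.85
New monthly escrow = $479.99 + $28.85 = $508.84

$508.84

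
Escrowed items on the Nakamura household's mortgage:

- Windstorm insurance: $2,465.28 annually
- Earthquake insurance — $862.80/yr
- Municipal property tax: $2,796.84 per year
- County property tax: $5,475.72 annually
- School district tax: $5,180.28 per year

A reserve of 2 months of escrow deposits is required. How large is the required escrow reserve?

Windstorm insurance — $2,465.28
Earthquake insurance — $862.80
Municipal property tax — $2,796.84
County property tax — $5,475.72
School district tax — $5,180.28
Yearly total = $16,780.92
Monthly escrow = $16,780.92 ÷ 12 = $1,398.41
Required cushion = 2 × $1,398.41 = $2,796.82

$2,796.82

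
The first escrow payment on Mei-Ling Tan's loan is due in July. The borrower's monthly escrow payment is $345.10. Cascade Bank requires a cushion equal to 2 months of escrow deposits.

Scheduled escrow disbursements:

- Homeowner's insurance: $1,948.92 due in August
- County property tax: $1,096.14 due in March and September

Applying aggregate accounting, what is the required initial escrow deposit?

$2,699.96

Cushion = 2 × $345.10 = $690.20
Trial balance (start $0, +$345.10 each month, − disbursements):
  Jul: +$345.10 → $345.10
  Aug: +$345.10 − $1,948.92 → -$1,258.72
  Sep: +$345.10 − $1,096.14 → -$2,009.76
  Oct: +$345.10 → -$1,664.66
  Nov: +$345.10 → -$1,319.56
  Dec: +$345.10 → -$974.46
  Jan: +$345.10 → -$629.36
  Feb: +$345.10 → -$284.26
  Mar: +$345.10 − $1,096.14 → -$1,035.30
  Apr: +$345.10 → -$690.20
  May: +$345.10 → -$345.10
  Jun: +$345.10 → $0.00
Lowest trial balance = -$2,009.76 (Sep)
Initial deposit = cushion − low point = $690.20 − (-$2,009.76) = $2,699.96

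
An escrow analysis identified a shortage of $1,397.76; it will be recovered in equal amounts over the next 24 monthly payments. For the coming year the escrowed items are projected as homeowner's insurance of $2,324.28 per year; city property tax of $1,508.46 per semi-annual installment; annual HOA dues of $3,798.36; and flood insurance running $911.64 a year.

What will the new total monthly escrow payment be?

$895.84

Homeowner's insurance — $2,324.28/yr
City property tax — $1,508.46 × 2 = $3,016.92/yr
HOA dues — $3,798.36/yr
Flood insurance — $911.64/yr
Annual escrow total = $2,324.28 + $3,016.92 + $3,798.36 + $911.64 = $10,051.20
Monthly = $10,051.20 ÷ 12 = $837.60
Monthly shortage recovery: $1,397.76 ÷ 24 = $58.24
Adjusted monthly = $837.60 + $58.24 = $895.84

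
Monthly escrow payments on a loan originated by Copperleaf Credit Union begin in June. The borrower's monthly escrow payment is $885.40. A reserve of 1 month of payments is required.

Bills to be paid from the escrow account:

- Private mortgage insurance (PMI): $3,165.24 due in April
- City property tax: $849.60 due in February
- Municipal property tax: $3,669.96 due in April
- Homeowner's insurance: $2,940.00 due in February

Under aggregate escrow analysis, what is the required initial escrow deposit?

Cushion = 1 × $885.40 = $885.40
Trial balance (start $0, +$885.40 each month, − disbursements):
  Jun: +$885.40 → $885.40
  Jul: +$885.40 → $1,770.80
  Aug: +$885.40 → $2,656.20
  Sep: +$885.40 → $3,541.60
  Oct: +$885.40 → $4,427.00
  Nov: +$885.40 → $5,312.40
  Dec: +$885.40 → $6,197.80
  Jan: +$885.40 → $7,083.20
  Feb: +$885.40 − $3,789.60 → $4,179.00
  Mar: +$885.40 → $5,064.40
  Apr: +$885.40 − $6,835.20 → -$885.40
  May: +$885.40 → $0.00
Lowest trial balance = -$885.40 (Apr)
Initial deposit = cushion − low point = $885.40 − (-$885.40) = $1,770.80

$1,770.80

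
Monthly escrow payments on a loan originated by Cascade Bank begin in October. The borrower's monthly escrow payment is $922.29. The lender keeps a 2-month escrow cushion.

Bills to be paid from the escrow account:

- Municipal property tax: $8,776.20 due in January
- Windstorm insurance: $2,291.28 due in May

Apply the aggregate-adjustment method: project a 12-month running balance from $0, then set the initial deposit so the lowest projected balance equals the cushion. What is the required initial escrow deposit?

$6,931.62

Cushion = 2 × $922.29 = $1,844.58
Trial balance (start $0, +$922.29 each month, − disbursements):
  Oct: +$922.29 → $922.29
  Nov: +$922.29 → $1,844.58
  Dec: +$922.29 → $2,766.87
  Jan: +$922.29 − $8,776.20 → -$5,087.04
  Feb: +$922.29 → -$4,164.75
  Mar: +$922.29 → -$3,242.46
  Apr: +$922.29 → -$2,320.17
  May: +$922.29 − $2,291.28 → -$3,689.16
  Jun: +$922.29 → -$2,766.87
  Jul: +$922.29 → -$1,844.58
  Aug: +$922.29 → -$922.29
  Sep: +$922.29 → $0.00
Lowest trial balance = -$5,087.04 (Jan)
Initial deposit = cushion − low point = $1,844.58 − (-$5,087.04) = $6,931.62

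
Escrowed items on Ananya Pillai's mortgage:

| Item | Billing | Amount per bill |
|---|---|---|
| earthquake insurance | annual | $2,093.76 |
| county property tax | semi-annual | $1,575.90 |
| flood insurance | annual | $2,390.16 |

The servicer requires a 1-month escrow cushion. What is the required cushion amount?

Earthquake insurance — $2,093.76/yr
County property tax — $1,575.90 × 2 = $3,151.80/yr
Flood insurance — $2,390.16/yr
Yearly total = $2,093.76 + $3,151.80 + $2,390.16 = $7,635.72
Monthly = $7,635.72 ÷ 12 = $636.31
Required cushion = 1 × $636.31 = $636.31

$636.31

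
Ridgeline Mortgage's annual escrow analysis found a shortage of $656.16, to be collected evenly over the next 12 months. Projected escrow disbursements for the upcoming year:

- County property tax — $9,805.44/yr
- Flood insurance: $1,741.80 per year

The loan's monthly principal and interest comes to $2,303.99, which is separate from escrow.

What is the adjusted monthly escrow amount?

$1,016.95

County property tax: $9,805.44 per year
Flood insurance: $1,741.80 per year
Total annual escrow = $11,547.24
Per month = $11,547.24 ÷ 12 = $962.27
Shortage spread = $656.16 ÷ 12 = $54.68/mo
Adjusted monthly = $962.27 + $54.68 = $1,016.95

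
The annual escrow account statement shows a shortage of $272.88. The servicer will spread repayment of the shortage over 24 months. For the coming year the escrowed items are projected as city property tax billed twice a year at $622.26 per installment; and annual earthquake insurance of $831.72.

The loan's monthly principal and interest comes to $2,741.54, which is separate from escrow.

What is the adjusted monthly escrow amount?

City property tax: $622.26 × 2 = $1,244.52 per year
Earthquake insurance: $831.72 per year
Total per year = $1,244.52 + $831.72 = $2,076.24
Per month = $2,076.24 / 12 = $173.02
Monthly shortage recovery: $272.88 / 24 = $11.37
Adjusted monthly = $173.02 + $11.37 = $184.39

$184.39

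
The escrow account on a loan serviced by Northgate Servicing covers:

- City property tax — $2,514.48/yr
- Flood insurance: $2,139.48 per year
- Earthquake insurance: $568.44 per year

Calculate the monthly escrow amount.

City property tax — $2,514.48/yr
Flood insurance — $2,139.48/yr
Earthquake insurance — $568.44/yr
Yearly total = $2,514.48 + $2,139.48 + $568.44 = $5,222.40
Monthly = $5,222.40 ÷ 12 = $435.20

$435.20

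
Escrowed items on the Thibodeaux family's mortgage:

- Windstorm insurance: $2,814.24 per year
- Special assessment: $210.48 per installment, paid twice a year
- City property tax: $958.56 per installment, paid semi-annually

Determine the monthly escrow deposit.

$429.36

Windstorm insurance — $2,814.24
Special assessment — $210.48 × 2 = $420.96
City property tax — $958.56 × 2 = $1,917.12
Annual escrow total = $5,152.32
Per month = $5,152.32 / 12 = $429.36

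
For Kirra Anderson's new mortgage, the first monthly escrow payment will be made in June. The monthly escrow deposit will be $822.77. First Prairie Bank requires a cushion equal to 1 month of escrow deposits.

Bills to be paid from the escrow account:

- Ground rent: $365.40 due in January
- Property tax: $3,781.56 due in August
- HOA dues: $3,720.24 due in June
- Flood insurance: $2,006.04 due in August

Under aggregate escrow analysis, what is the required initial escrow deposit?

Cushion = 1 × $822.77 = $822.77
Trial balance (start $0, +$822.77 each month, − disbursements):
  Jun: +$822.77 − $3,720.24 → -$2,897.47
  Jul: +$822.77 → -$2,074.70
  Aug: +$822.77 − $5,787.60 → -$7,039.53
  Sep: +$822.77 → -$6,216.76
  Oct: +$822.77 → -$5,393.99
  Nov: +$822.77 → -$4,571.22
  Dec: +$822.77 → -$3,748.45
  Jan: +$822.77 − $365.40 → -$3,291.08
  Feb: +$822.77 → -$2,468.31
  Mar: +$822.77 → -$1,645.54
  Apr: +$822.77 → -$822.77
  May: +$822.77 → $0.00
Lowest trial balance = -$7,039.53 (Aug)
Initial deposit = cushion − low point = $822.77 − (-$7,039.53) = $7,862.30

$7,862.30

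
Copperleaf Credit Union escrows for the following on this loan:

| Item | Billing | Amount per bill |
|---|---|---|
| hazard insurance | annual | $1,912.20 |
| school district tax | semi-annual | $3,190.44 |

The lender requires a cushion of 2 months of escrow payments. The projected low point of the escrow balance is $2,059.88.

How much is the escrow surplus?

Hazard insurance — $1,912.20 annually
School district tax — $3,190.44 × 2 = $6,380.88 annually
Total annual escrow = $8,293.08
Per month = $8,293.08 ÷ 12 = $691.09
Required reserve = 2 × $691.09 = $1,382.18
Excess over cushion: $2,059.88 − $1,382.18 = $677.70

$677.70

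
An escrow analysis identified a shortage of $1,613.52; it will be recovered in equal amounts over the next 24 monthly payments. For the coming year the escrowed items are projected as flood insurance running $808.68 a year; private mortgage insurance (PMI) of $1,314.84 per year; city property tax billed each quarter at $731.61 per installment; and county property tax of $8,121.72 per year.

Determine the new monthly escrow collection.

Flood insurance — $808.68
Private mortgage insurance (PMI) — $1,314.84
City property tax — $731.61 × 4 = $2,926.44
County property tax — $8,121.72
Combined annual = $808.68 + $1,314.84 + $2,926.44 + $8,121.72 = $13,171.68
Per month = $13,171.68 ÷ 12 = $1,097.64
Shortage per month = $1,613.52 / 24 = $67.23
New monthly escrow = $1,097.64 + $67.23 = $1,164.87

$1,164.87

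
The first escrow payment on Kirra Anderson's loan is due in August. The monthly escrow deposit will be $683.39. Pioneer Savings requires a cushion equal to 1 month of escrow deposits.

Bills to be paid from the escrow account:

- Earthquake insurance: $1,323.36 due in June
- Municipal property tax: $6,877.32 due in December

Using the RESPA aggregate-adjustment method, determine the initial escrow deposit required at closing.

$4,143.76

Cushion = 1 × $683.39 = $683.39
Trial balance (start $0, +$683.39 each month, − disbursements):
  Aug: +$683.39 → $683.39
  Sep: +$683.39 → $1,366.78
  Oct: +$683.39 → $2,050.17
  Nov: +$683.39 → $2,733.56
  Dec: +$683.39 − $6,877.32 → -$3,460.37
  Jan: +$683.39 → -$2,776.98
  Feb: +$683.39 → -$2,093.59
  Mar: +$683.39 → -$1,410.20
  Apr: +$683.39 → -$726.81
  May: +$683.39 → -$43.42
  Jun: +$683.39 − $1,323.36 → -$683.39
  Jul: +$683.39 → $0.00
Lowest trial balance = -$3,460.37 (Dec)
Initial deposit = cushion − low point = $683.39 − (-$3,460.37) = $4,143.76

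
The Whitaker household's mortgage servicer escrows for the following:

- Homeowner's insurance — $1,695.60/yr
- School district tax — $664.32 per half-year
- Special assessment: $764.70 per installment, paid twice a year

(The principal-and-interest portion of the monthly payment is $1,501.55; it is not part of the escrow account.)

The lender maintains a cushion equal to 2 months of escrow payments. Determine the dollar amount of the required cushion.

$758.94

Homeowner's insurance: $1,695.60 per year
School district tax: $664.32 × 2 = $1,328.64 per year
Special assessment: $764.70 × 2 = $1,529.40 per year
Total per year = $4,553.64
Per month = $4,553.64 / 12 = $379.47
Cushion = 2 × $379.47 = $758.94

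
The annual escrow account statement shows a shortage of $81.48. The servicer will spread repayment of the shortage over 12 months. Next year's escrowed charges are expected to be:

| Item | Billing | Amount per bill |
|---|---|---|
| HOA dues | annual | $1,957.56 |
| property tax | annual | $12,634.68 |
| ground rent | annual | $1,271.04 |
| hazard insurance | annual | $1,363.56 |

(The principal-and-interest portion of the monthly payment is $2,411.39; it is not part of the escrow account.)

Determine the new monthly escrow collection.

HOA dues — $1,957.56
Property tax — $12,634.68
Ground rent — $1,271.04
Hazard insurance — $1,363.56
Yearly total = $17,226.84
Base monthly escrow = $17,226.84 / 12 = $1,435.57
Monthly shortage recovery: $81.48 ÷ 12 = $6.79
New monthly escrow = $1,435.57 + $6.79 = $1,442.36

$1,442.36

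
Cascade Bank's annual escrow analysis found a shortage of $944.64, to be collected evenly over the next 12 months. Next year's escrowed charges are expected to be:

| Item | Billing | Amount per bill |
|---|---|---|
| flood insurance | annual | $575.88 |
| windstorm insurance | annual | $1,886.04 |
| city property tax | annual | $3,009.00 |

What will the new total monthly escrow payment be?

$534.63

Flood insurance = $575.88/yr
Windstorm insurance = $1,886.04/yr
City property tax = $3,009.00/yr
Total per year = $575.88 + $1,886.04 + $3,009.00 = $5,470.92
Monthly = $5,470.92 / 12 = $455.91
Shortage spread = $944.64 / 12 = $78.72/mo
Adjusted monthly = $455.91 + $78.72 = $534.63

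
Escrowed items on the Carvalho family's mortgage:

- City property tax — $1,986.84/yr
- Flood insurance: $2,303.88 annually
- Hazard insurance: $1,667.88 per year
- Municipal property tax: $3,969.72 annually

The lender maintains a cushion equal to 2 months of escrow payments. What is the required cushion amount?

City property tax = $1,986.84
Flood insurance = $2,303.88
Hazard insurance = $1,667.88
Municipal property tax = $3,969.72
Total annual escrow = $1,986.84 + $2,303.88 + $1,667.88 + $3,969.72 = $9,928.32
Base monthly escrow = $9,928.32 / 12 = $827.36
Reserve = 2 × $827.36 = $1,654.72

$1,654.72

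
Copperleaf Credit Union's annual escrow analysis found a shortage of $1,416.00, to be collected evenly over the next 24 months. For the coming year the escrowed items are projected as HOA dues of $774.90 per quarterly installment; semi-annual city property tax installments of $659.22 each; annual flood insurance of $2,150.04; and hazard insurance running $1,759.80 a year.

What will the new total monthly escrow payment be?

HOA dues — $774.90 × 4 = $3,099.60 annually
City property tax — $659.22 × 2 = $1,318.44 annually
Flood insurance — $2,150.04 annually
Hazard insurance — $1,759.80 annually
Yearly total = $3,099.60 + $1,318.44 + $2,150.04 + $1,759.80 = $8,327.88
Base monthly escrow = $8,327.88 ÷ 12 = $693.99
Shortage spread = $1,416.00 ÷ 24 = $59.00/mo
Adjusted monthly = $693.99 + $59.00 = $752.99

$752.99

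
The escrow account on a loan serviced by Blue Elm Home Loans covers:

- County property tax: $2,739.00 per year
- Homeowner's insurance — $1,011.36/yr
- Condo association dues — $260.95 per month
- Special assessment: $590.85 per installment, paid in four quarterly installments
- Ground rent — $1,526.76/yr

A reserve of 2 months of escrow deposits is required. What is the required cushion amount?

County property tax: $2,739.00 annually
Homeowner's insurance: $1,011.36 annually
Condo association dues: $260.95 × 12 = $3,131.40 annually
Special assessment: $590.85 × 4 = $2,363.40 annually
Ground rent: $1,526.76 annually
Combined annual = $10,771.92
Base monthly escrow = $10,771.92 ÷ 12 = $897.66
Reserve = 2 × $897.66 = $1,795.32

$1,795.32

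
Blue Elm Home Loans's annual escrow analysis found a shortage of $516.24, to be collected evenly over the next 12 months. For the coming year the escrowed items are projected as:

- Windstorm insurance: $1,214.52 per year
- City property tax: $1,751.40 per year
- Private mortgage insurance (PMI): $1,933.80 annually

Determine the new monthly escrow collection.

$451.33

Windstorm insurance — $1,214.52 per year
City property tax — $1,751.40 per year
Private mortgage insurance (PMI) — $1,933.80 per year
Total per year = $1,214.52 + $1,751.40 + $1,933.80 = $4,899.72
Per month = $4,899.72 / 12 = $408.31
Monthly shortage recovery: $516.24 ÷ 12 = $43.02
Adjusted monthly = $408.31 + $43.02 = $451.33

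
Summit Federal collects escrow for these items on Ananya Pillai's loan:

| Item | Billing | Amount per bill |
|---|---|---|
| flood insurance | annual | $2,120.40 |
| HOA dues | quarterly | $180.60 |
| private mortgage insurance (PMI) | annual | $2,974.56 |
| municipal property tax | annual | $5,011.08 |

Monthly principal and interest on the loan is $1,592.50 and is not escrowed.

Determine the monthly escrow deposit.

Flood insurance — $2,120.40 per year
HOA dues — $180.60 × 4 = $722.40 per year
Private mortgage insurance (PMI) — $2,974.56 per year
Municipal property tax — $5,011.08 per year
Annual escrow total = $2,120.40 + $722.40 + $2,974.56 + $5,011.08 = $10,828.44
Per month = $10,828.44 ÷ 12 = $902.37

$902.37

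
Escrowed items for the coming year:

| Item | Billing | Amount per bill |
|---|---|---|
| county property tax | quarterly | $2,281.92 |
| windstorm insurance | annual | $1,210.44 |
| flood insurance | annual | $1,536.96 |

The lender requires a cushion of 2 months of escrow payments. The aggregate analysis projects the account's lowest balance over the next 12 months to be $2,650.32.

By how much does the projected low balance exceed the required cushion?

County property tax: $2,281.92 × 4 = $9,127.68/yr
Windstorm insurance: $1,210.44/yr
Flood insurance: $1,536.96/yr
Annual escrow total = $9,127.68 + $1,210.44 + $1,536.96 = $11,875.08
Monthly = $11,875.08 ÷ 12 = $989.59
Required reserve = 2 × $989.59 = $1,979.18
Excess over cushion: $2,650.32 − $1,979.18 = $671.14

$671.14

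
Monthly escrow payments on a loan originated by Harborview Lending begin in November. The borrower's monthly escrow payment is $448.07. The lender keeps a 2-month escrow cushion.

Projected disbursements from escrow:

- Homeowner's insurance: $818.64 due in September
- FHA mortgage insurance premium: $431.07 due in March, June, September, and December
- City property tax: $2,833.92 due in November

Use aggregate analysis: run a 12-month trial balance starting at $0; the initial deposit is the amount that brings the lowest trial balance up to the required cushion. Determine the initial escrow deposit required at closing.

Cushion = 2 × $448.07 = $896.14
Trial balance (start $0, +$448.07 each month, − disbursements):
  Nov: +$448.07 − $2,833.92 → -$2,385.85
  Dec: +$448.07 − $431.07 → -$2,368.85
  Jan: +$448.07 → -$1,920.78
  Feb: +$448.07 → -$1,472.71
  Mar: +$448.07 − $431.07 → -$1,455.71
  Apr: +$448.07 → -$1,007.64
  May: +$448.07 → -$559.57
  Jun: +$448.07 − $431.07 → -$542.57
  Jul: +$448.07 → -$94.50
  Aug: +$448.07 → $353.57
  Sep: +$448.07 − $1,249.71 → -$448.07
  Oct: +$448.07 → $0.00
Lowest trial balance = -$2,385.85 (Nov)
Initial deposit = cushion − low point = $896.14 − (-$2,385.85) = $3,281.99

$3,281.99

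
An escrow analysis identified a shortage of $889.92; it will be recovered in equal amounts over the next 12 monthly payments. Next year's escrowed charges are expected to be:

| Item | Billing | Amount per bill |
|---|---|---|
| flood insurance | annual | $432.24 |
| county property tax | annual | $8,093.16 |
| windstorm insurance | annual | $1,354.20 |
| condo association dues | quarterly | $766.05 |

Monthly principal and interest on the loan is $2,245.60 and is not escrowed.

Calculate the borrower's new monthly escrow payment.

Flood insurance: $432.24/yr
County property tax: $8,093.16/yr
Windstorm insurance: $1,354.20/yr
Condo association dues: $766.05 × 4 = $3,064.20/yr
Yearly total = $12,943.80
Per month = $12,943.80 / 12 = $1,078.65
Monthly shortage recovery: $889.92 / 12 = $74.16
Adjusted monthly = $1,078.65 + $74.16 = $1,152.81

$1,152.81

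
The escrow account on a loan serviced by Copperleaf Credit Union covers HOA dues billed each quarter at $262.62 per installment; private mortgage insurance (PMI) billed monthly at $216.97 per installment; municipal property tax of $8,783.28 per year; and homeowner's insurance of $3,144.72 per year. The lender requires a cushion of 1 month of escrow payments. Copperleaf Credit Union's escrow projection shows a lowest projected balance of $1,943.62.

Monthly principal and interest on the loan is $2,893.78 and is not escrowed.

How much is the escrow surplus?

$645.11

HOA dues — $262.62 × 4 = $1,050.48 annually
Private mortgage insurance (PMI) — $216.97 × 12 = $2,603.64 annually
Municipal property tax — $8,783.28 annually
Homeowner's insurance — $3,144.72 annually
Annual escrow total = $15,582.12
Monthly escrow = $15,582.12 ÷ 12 = $1,298.51
Required cushion = 1 × $1,298.51 = $1,298.51
Surplus = $1,943.62 − $1,298.51 = $645.11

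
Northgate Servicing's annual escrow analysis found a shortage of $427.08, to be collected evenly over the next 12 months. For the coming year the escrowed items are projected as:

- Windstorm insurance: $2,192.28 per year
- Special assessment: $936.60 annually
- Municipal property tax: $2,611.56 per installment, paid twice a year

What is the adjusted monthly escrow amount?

Windstorm insurance — $2,192.28
Special assessment — $936.60
Municipal property tax — $2,611.56 × 2 = $5,223.12
Yearly total = $8,352.00
Per month = $8,352.00 ÷ 12 = $696.00
Monthly shortage recovery: $427.08 ÷ 12 = $35.59
New monthly escrow = $696.00 + $35.59 = $731.59

$731.59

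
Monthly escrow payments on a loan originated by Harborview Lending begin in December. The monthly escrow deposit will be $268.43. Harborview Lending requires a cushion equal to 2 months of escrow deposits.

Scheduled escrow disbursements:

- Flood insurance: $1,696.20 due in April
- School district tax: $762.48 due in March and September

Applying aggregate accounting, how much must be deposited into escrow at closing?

Cushion = 2 × $268.43 = $536.86
Trial balance (start $0, +$268.43 each month, − disbursements):
  Dec: +$268.43 → $268.43
  Jan: +$268.43 → $536.86
  Feb: +$268.43 → $805.29
  Mar: +$268.43 − $762.48 → $311.24
  Apr: +$268.43 − $1,696.20 → -$1,116.53
  May: +$268.43 → -$848.10
  Jun: +$268.43 → -$579.67
  Jul: +$268.43 → -$311.24
  Aug: +$268.43 → -$42.81
  Sep: +$268.43 − $762.48 → -$536.86
  Oct: +$268.43 → -$268.43
  Nov: +$268.43 → $0.00
Lowest trial balance = -$1,116.53 (Apr)
Initial deposit = cushion − low point = $536.86 − (-$1,116.53) = $1,653.39

$1,653.39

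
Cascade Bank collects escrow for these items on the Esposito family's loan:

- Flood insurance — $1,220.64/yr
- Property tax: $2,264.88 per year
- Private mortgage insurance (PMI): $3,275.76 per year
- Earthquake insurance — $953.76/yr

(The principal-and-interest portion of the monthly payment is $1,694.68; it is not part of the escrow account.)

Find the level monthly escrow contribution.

Flood insurance: $1,220.64 per year
Property tax: $2,264.88 per year
Private mortgage insurance (PMI): $3,275.76 per year
Earthquake insurance: $953.76 per year
Combined annual = $7,715.04
Per month = $7,715.04 / 12 = $642.92

$642.92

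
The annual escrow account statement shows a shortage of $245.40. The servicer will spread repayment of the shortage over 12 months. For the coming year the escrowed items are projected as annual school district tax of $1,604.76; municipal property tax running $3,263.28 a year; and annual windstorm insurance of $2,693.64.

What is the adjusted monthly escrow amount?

School district tax: $1,604.76
Municipal property tax: $3,263.28
Windstorm insurance: $2,693.64
Combined annual = $7,561.68
Monthly escrow = $7,561.68 / 12 = $630.14
Monthly shortage recovery: $245.40 ÷ 12 = $20.45
New monthly escrow = $630.14 + $20.45 = $650.59

$650.59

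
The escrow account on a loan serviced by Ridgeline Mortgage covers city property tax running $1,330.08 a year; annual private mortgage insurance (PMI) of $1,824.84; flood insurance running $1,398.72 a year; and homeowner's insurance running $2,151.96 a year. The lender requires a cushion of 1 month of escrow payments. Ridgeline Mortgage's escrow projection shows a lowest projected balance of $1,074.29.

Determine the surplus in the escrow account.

$515.49

City property tax — $1,330.08/yr
Private mortgage insurance (PMI) — $1,824.84/yr
Flood insurance — $1,398.72/yr
Homeowner's insurance — $2,151.96/yr
Combined annual = $6,705.60
Monthly = $6,705.60 ÷ 12 = $558.80
Required reserve = 1 × $558.80 = $558.80
Excess over cushion: $1,074.29 − $558.80 = $515.49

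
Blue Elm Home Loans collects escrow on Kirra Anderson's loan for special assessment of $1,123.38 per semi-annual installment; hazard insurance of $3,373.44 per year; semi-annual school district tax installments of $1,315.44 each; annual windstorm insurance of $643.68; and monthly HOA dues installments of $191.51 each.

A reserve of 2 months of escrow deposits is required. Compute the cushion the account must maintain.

Special assessment: $1,123.38 × 2 = $2,246.76/yr
Hazard insurance: $3,373.44/yr
School district tax: $1,315.44 × 2 = $2,630.88/yr
Windstorm insurance: $643.68/yr
HOA dues: $191.51 × 12 = $2,298.12/yr
Total annual escrow = $2,246.76 + $3,373.44 + $2,630.88 + $643.68 + $2,298.12 = $11,192.88
Monthly = $11,192.88 / 12 = $932.74
Required cushion = 2 × $932.74 = $1,865.48

$1,865.48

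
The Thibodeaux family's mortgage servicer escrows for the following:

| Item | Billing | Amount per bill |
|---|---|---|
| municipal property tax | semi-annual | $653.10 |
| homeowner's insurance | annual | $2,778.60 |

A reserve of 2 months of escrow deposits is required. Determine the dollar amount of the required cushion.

$680.80

Municipal property tax — $653.10 × 2 = $1,306.20 annually
Homeowner's insurance — $2,778.60 annually
Total per year = $1,306.20 + $2,778.60 = $4,084.80
Per month = $4,084.80 ÷ 12 = $340.40
Reserve = 2 × $340.40 = $680.80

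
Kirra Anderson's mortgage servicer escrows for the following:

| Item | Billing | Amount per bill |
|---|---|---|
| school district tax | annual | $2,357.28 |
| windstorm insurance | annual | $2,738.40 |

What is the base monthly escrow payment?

School district tax: $2,357.28
Windstorm insurance: $2,738.40
Annual escrow total = $2,357.28 + $2,738.40 = $5,095.68
Monthly escrow = $5,095.68 ÷ 12 = $424.64

$424.64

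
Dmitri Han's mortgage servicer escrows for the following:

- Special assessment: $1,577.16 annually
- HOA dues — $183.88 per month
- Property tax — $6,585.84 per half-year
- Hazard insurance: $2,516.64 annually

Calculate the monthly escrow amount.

Special assessment: $1,577.16
HOA dues: $183.88 × 12 = $2,206.56
Property tax: $6,585.84 × 2 = $13,171.68
Hazard insurance: $2,516.64
Yearly total = $1,577.16 + $2,206.56 + $13,171.68 + $2,516.64 = $19,472.04
Monthly = $19,472.04 / 12 = $1,622.67

$1,622.67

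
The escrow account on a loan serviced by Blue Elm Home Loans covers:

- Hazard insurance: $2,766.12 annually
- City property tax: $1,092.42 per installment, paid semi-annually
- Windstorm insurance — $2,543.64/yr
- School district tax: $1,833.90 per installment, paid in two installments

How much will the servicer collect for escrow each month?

$930.20

Hazard insurance: $2,766.12 annually
City property tax: $1,092.42 × 2 = $2,184.84 annually
Windstorm insurance: $2,543.64 annually
School district tax: $1,833.90 × 2 = $3,667.80 annually
Annual escrow total = $2,766.12 + $2,184.84 + $2,543.64 + $3,667.80 = $11,162.40
Monthly = $11,162.40 / 12 = $930.20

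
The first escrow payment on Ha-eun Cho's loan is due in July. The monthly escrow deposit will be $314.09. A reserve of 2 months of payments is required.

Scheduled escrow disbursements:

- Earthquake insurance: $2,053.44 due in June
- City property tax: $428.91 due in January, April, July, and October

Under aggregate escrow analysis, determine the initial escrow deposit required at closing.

Cushion = 2 × $314.09 = $628.18
Trial balance (start $0, +$314.09 each month, − disbursements):
  Jul: +$314.09 − $428.91 → -$114.82
  Aug: +$314.09 → $199.27
  Sep: +$314.09 → $513.36
  Oct: +$314.09 − $428.91 → $398.54
  Nov: +$314.09 → $712.63
  Dec: +$314.09 → $1,026.72
  Jan: +$314.09 − $428.91 → $911.90
  Feb: +$314.09 → $1,225.99
  Mar: +$314.09 → $1,540.08
  Apr: +$314.09 − $428.91 → $1,425.26
  May: +$314.09 → $1,739.35
  Jun: +$314.09 − $2,053.44 → $0.00
Lowest trial balance = -$114.82 (Jul)
Initial deposit = cushion − low point = $628.18 − (-$114.82) = $743.00

$743.00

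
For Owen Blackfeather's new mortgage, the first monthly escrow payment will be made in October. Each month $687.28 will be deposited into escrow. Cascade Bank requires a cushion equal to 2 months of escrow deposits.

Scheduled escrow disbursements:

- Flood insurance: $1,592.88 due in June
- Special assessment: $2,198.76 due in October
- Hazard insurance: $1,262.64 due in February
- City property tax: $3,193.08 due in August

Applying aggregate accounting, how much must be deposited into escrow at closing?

$2,886.04

Cushion = 2 × $687.28 = $1,374.56
Trial balance (start $0, +$687.28 each month, − disbursements):
  Oct: +$687.28 − $2,198.76 → -$1,511.48
  Nov: +$687.28 → -$824.20
  Dec: +$687.28 → -$136.92
  Jan: +$687.28 → $550.36
  Feb: +$687.28 − $1,262.64 → -$25.00
  Mar: +$687.28 → $662.28
  Apr: +$687.28 → $1,349.56
  May: +$687.28 → $2,036.84
  Jun: +$687.28 − $1,592.88 → $1,131.24
  Jul: +$687.28 → $1,818.52
  Aug: +$687.28 − $3,193.08 → -$687.28
  Sep: +$687.28 → $0.00
Lowest trial balance = -$1,511.48 (Oct)
Initial deposit = cushion − low point = $1,374.56 − (-$1,511.48) = $2,886.04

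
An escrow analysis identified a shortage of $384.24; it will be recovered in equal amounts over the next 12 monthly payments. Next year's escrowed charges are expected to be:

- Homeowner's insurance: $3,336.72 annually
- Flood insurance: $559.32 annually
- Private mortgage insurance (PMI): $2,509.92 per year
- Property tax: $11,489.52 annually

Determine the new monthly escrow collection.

Homeowner's insurance: $3,336.72 annually
Flood insurance: $559.32 annually
Private mortgage insurance (PMI): $2,509.92 annually
Property tax: $11,489.52 annually
Total annual escrow = $17,895.48
Monthly = $17,895.48 / 12 = $1,491.29
Monthly shortage recovery: $384.24 ÷ 12 = $32.02
New monthly escrow = $1,491.29 + $32.02 = $1,523.31

$1,523.31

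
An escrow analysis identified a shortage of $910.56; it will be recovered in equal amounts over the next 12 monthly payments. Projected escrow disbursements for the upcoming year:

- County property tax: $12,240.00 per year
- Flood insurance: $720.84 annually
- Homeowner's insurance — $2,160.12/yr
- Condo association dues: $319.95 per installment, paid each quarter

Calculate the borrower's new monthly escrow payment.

County property tax = $12,240.00
Flood insurance = $720.84
Homeowner's insurance = $2,160.12
Condo association dues = $319.95 × 4 = $1,279.80
Yearly total = $12,240.00 + $720.84 + $2,160.12 + $1,279.80 = $16,400.76
Monthly = $16,400.76 / 12 = $1,366.73
Shortage per month = $910.56 / 12 = $75.88
Adjusted monthly = $1,366.73 + $75.88 = $1,442.61

$1,442.61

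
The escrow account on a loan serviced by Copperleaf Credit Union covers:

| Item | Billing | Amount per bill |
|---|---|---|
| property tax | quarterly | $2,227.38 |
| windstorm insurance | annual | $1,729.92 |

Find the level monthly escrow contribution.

Property tax: $2,227.38 × 4 = $8,909.52/yr
Windstorm insurance: $1,729.92/yr
Combined annual = $10,639.44
Monthly = $10,639.44 / 12 = $886.62

$886.62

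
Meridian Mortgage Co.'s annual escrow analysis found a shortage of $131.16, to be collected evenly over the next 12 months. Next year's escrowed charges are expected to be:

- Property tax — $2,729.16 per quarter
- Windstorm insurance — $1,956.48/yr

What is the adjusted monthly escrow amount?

Property tax = $2,729.16 × 4 = $10,916.64/yr
Windstorm insurance = $1,956.48/yr
Total annual escrow = $10,916.64 + $1,956.48 = $12,873.12
Monthly = $12,873.12 ÷ 12 = $1,072.76
Monthly shortage recovery: $131.16 ÷ 12 = $10.93
New monthly escrow = $1,072.76 + $10.93 = $1,083.69

$1,083.69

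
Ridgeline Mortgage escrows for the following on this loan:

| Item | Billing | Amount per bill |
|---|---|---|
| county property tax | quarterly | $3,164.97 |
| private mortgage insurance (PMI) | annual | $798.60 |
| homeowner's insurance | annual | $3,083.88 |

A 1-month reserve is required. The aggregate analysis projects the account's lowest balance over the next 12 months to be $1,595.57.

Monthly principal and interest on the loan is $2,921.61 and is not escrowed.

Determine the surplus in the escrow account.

County property tax — $3,164.97 × 4 = $12,659.88 annually
Private mortgage insurance (PMI) — $798.60 annually
Homeowner's insurance — $3,083.88 annually
Total per year = $12,659.88 + $798.60 + $3,083.88 = $16,542.36
Monthly = $16,542.36 ÷ 12 = $1,378.53
Required cushion = 1 × $1,378.53 = $1,378.53
Excess over cushion: $1,595.57 − $1,378.53 = $217.04

$217.04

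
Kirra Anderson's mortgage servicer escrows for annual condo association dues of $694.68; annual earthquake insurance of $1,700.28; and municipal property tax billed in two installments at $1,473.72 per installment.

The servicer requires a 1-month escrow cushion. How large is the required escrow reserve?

Condo association dues = $694.68/yr
Earthquake insurance = $1,700.28/yr
Municipal property tax = $1,473.72 × 2 = $2,947.44/yr
Annual escrow total = $694.68 + $1,700.28 + $2,947.44 = $5,342.40
Base monthly escrow = $5,342.40 / 12 = $445.20
Required cushion = 1 × $445.20 = $445.20

$445.20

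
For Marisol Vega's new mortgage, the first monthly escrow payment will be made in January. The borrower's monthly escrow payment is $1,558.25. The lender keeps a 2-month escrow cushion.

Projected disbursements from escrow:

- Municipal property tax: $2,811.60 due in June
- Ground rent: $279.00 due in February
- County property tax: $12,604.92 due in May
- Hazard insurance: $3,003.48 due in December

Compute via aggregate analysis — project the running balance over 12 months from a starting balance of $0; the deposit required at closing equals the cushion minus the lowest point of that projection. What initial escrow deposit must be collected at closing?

$9,462.52

Cushion = 2 × $1,558.25 = $3,116.50
Trial balance (start $0, +$1,558.25 each month, − disbursements):
  Jan: +$1,558.25 → $1,558.25
  Feb: +$1,558.25 − $279.00 → $2,837.50
  Mar: +$1,558.25 → $4,395.75
  Apr: +$1,558.25 → $5,954.00
  May: +$1,558.25 − $12,604.92 → -$5,092.67
  Jun: +$1,558.25 − $2,811.60 → -$6,346.02
  Jul: +$1,558.25 → -$4,787.77
  Aug: +$1,558.25 → -$3,229.52
  Sep: +$1,558.25 → -$1,671.27
  Oct: +$1,558.25 → -$113.02
  Nov: +$1,558.25 → $1,445.23
  Dec: +$1,558.25 − $3,003.48 → $0.00
Lowest trial balance = -$6,346.02 (Jun)
Initial deposit = cushion − low point = $3,116.50 − (-$6,346.02) = $9,462.52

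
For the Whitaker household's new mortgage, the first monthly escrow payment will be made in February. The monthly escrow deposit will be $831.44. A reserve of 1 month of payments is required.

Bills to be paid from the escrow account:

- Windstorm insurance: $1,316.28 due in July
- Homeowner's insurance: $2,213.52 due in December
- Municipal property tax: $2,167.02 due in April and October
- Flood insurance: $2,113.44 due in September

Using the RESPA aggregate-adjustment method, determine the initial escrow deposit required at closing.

$1,662.88

Cushion = 1 × $831.44 = $831.44
Trial balance (start $0, +$831.44 each month, − disbursements):
  Feb: +$831.44 → $831.44
  Mar: +$831.44 → $1,662.88
  Apr: +$831.44 − $2,167.02 → $327.30
  May: +$831.44 → $1,158.74
  Jun: +$831.44 → $1,990.18
  Jul: +$831.44 − $1,316.28 → $1,505.34
  Aug: +$831.44 → $2,336.78
  Sep: +$831.44 − $2,113.44 → $1,054.78
  Oct: +$831.44 − $2,167.02 → -$280.80
  Nov: +$831.44 → $550.64
  Dec: +$831.44 − $2,213.52 → -$831.44
  Jan: +$831.44 → $0.00
Lowest trial balance = -$831.44 (Dec)
Initial deposit = cushion − low point = $831.44 − (-$831.44) = $1,662.88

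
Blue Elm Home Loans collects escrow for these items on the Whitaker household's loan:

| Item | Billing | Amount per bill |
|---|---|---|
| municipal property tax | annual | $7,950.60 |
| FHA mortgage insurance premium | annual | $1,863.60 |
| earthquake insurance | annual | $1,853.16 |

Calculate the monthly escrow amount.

$972.28

Municipal property tax: $7,950.60 annually
FHA mortgage insurance premium: $1,863.60 annually
Earthquake insurance: $1,853.16 annually
Total per year = $7,950.60 + $1,863.60 + $1,853.16 = $11,667.36
Monthly = $11,667.36 / 12 = $972.28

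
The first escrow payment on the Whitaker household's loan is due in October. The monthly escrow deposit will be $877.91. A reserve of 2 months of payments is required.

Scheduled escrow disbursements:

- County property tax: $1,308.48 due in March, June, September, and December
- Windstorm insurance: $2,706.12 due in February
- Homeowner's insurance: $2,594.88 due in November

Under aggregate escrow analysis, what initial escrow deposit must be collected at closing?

$4,406.32

Cushion = 2 × $877.91 = $1,755.82
Trial balance (start $0, +$877.91 each month, − disbursements):
  Oct: +$877.91 → $877.91
  Nov: +$877.91 − $2,594.88 → -$839.06
  Dec: +$877.91 − $1,308.48 → -$1,269.63
  Jan: +$877.91 → -$391.72
  Feb: +$877.91 − $2,706.12 → -$2,219.93
  Mar: +$877.91 − $1,308.48 → -$2,650.50
  Apr: +$877.91 → -$1,772.59
  May: +$877.91 → -$894.68
  Jun: +$877.91 − $1,308.48 → -$1,325.25
  Jul: +$877.91 → -$447.34
  Aug: +$877.91 → $430.57
  Sep: +$877.91 − $1,308.48 → $0.00
Lowest trial balance = -$2,650.50 (Mar)
Initial deposit = cushion − low point = $1,755.82 − (-$2,650.50) = $4,406.32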